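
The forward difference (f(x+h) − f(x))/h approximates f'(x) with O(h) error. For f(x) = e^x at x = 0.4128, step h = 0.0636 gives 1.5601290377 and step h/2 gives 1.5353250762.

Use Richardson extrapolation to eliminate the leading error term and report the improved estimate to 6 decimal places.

1.510521

The method has order 1: 2^1 = 2.
2 × 1.5353250762 − 1.5601290377 = 1.5105211147
Divide by 2^1 − 1 = 1.
R = 1.5105211147/1 = 1.5105211147
Shift from A(h/2): −0.0248039615.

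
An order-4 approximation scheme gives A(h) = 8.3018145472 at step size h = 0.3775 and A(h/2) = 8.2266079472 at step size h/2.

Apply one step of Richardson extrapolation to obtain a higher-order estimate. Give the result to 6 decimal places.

Order 4 gives 2^r = 16 and 2^r − 1 = 15.
16·8.2266079472 = 131.6257271552; subtract 8.3018145472 → 123.3239126080
Extrapolated: 123.3239126080 / 15 = 8.2215941739
Gap between inputs: 7.521e-02; correction applied: −0.0050137733.

8.221594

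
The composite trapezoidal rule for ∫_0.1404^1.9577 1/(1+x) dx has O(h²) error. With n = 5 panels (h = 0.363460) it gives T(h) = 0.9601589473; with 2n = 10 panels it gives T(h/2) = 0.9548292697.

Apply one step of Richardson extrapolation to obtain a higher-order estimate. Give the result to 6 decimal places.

0.953053

The method has order 2: 2^2 = 4.
2^2×A(h/2) = 3.8193170788; minus A(h) gives 2.8591581315.
2.8591581315 ÷ 3 = 0.9530527105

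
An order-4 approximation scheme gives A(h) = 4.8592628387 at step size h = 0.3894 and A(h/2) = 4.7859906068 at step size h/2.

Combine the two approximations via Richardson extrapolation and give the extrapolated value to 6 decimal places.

r = 4, so 2^r = 16.
2^4·A(h/2) = 76.5758497088; minus A(h) gives 71.7165868701.
Extrapolated: 71.7165868701 / 15 = 4.7811057913

4.781106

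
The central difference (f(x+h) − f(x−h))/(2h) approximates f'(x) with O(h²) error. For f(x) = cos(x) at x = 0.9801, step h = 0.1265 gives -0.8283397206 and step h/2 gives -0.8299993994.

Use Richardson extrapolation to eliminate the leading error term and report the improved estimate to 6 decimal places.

r = 2, so 2^r = 4.
4*(-0.8299993994) − (-0.8283397206) = -2.4916578770
Divide by 2^2 − 1 = 3.
(-2.4916578770) ÷ 3 = -0.8305526257

-0.830553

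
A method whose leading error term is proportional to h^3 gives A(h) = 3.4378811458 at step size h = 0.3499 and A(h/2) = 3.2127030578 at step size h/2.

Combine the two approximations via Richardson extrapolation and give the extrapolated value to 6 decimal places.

Method order is 3; weight 2^3 = 8.
Weighted: 25.7016244624 − 3.4378811458 = 22.2637433166
22.2637433166 ÷ 7 = 3.1805347595

3.180535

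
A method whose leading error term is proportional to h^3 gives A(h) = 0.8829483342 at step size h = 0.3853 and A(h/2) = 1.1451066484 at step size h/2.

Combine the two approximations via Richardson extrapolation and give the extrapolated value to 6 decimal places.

r = 3: numerator weight 8, denominator 7.
8·1.1451066484 = 9.1608531872; subtract 0.8829483342 → 8.2779048530
Denominator 8 − 1 = 7.
R = 8.2779048530/7 = 1.1825578361

1.182558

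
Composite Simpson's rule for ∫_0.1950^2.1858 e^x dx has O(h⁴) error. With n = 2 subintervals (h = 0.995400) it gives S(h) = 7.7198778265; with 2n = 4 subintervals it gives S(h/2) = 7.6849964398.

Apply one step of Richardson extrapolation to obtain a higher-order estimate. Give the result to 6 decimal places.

7.682671

r = 4, so 2^r = 16.
Difference of the inputs: 7.6849964398 − 7.7198778265 = -0.0348813867
Divide by 2^4 − 1 = 15: (-0.0348813867)/15 = -0.0023254258
R = A(h/2) + (A(h/2) − A(h))/15 = 7.6849964398 − 0.0023254258 = 7.6826710140
Correction |R − A(h/2)| = 2.325e-03; gap |A(h/2) − A(h)| = 3.488e-02.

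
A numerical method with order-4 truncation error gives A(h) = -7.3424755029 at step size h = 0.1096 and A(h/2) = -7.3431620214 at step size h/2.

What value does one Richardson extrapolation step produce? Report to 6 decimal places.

-7.343208

r = 4, so 2^r = 16.
Weighted: (-117.4905923424) − (-7.3424755029) = -110.1481168395
Divide by 2^4 − 1 = 15.
(-110.1481168395) ÷ 15 = -7.3432077893
Gap between inputs: 6.865e-04; correction applied: −0.0000457679.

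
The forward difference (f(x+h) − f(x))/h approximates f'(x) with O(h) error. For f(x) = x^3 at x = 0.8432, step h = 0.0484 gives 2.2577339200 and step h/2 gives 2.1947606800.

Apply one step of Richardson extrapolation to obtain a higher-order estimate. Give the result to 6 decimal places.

2.131787

With r = 1 the leading error scales as h^1, so the weight is 2^1 = 2.
Numerator 2×A(h/2) − A(h) = 2×2.1947606800 − 2.2577339200 = 2.1317874400
2.1317874400 ÷ 1 = 2.1317874400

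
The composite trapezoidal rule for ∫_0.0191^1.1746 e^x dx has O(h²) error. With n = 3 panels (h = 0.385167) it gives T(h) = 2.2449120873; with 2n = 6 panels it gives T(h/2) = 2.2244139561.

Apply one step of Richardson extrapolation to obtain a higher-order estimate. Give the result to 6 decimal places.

Method order is 2; weight 2^2 = 4.
Numerator 4*A(h/2) − A(h) = 4*2.2244139561 − 2.2449120873 = 6.6527437371
Denominator 4 − 1 = 3.
Extrapolated: 6.6527437371 / 3 = 2.2175812457

2.217581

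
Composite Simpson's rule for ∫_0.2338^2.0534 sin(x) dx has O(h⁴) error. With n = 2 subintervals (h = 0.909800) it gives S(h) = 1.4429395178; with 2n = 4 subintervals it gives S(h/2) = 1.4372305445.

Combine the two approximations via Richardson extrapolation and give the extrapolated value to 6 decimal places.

1.436850

With r = 4 the leading error scales as h^4, so the weight is 2^4 = 16.
16*1.4372305445 = 22.9956887120; 22.9956887120 − 1.4429395178 = 21.5527491942
Extrapolated: 21.5527491942 / 15 = 1.4368499463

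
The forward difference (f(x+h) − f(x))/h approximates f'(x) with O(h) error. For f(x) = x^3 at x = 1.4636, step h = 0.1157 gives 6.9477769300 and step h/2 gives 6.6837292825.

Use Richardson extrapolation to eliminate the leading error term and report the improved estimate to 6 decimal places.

6.419682

With r = 1 the leading error scales as h^1, so the weight is 2^1 = 2.
2^1*A(h/2) = 13.3674585650; minus A(h) gives 6.4196816350.
6.4196816350 ÷ 1 = 6.4196816350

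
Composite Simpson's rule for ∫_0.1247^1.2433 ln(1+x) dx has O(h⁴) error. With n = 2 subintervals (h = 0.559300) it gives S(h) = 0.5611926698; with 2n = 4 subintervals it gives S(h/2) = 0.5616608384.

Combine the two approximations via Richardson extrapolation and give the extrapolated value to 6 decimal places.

With r = 4 the leading error scales as h^4, so the weight is 2^4 = 16.
Numerator 16*A(h/2) − A(h) = 16*0.5616608384 − 0.5611926698 = 8.4253807446
8.4253807446 ÷ 15 = 0.5616920496
Gap between inputs: 4.682e-04; correction applied: +0.0000312112.

0.561692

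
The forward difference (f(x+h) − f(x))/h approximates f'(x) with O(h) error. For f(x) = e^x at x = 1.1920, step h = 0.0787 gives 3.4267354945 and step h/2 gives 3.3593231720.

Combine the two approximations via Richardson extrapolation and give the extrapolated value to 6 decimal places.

The method has order 1: 2^1 = 2.
2^1*A(h/2) = 6.7186463440; minus A(h) gives 3.2919108495.
Denominator 2 − 1 = 1.
So the Richardson estimate is 3.2919108495.
Shift from A(h/2): −0.0674123225.

3.291911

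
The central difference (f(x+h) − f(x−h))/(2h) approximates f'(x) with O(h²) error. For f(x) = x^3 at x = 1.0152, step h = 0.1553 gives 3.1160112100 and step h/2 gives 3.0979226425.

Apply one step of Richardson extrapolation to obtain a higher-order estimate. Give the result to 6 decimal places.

3.091893

Error is O(h^2); halving h shrinks it by 2^2 = 4.
Difference of the inputs: 3.0979226425 − 3.1160112100 = -0.0180885675
Divide by 2^2 − 1 = 3: (-0.0180885675)/3 = -0.0060295225
R = 3.0979226425 − 0.0060295225 = 3.0918931200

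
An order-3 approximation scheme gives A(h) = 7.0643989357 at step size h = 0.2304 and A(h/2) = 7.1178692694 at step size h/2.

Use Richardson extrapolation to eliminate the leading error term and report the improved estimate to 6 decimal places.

With r = 3 the leading error scales as h^3, so the weight is 2^3 = 8.
8×7.1178692694 = 56.9429541552; subtract 7.0643989357 → 49.8785552195
Divide by 2^3 − 1 = 7.
R = 49.8785552195/7 = 7.1255078885

7.125508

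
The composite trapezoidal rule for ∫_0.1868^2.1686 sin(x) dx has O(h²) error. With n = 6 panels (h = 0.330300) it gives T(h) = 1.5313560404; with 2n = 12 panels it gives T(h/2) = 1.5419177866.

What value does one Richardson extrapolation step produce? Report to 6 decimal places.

Error is O(h^2); halving h shrinks it by 2^2 = 4.
4 × 1.5419177866 − 1.5313560404 = 4.6363151060
(4 × 1.5419177866 − 1.5313560404)/(4 − 1) = 1.5454383687
Correction |R − A(h/2)| = 3.521e-03; gap |A(h/2) − A(h)| = 1.056e-02.

1.545438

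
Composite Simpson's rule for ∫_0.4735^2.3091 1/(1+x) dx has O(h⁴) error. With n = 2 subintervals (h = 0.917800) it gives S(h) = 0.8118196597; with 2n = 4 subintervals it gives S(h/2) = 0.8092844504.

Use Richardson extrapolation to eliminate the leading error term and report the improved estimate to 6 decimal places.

r = 4: numerator weight 16, denominator 15.
16·0.8092844504 − 0.8118196597 = 12.1367315467
Extrapolated: 12.1367315467 / 15 = 0.8091154364

0.809115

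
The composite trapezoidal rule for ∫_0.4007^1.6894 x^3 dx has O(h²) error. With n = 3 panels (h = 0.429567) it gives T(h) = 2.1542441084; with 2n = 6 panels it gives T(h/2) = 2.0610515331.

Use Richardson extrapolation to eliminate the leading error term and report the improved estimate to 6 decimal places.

Order 2 gives 2^r = 4 and 2^r − 1 = 3.
Difference of the inputs: 2.0610515331 − 2.1542441084 = -0.0931925753
Divide by 2^2 − 1 = 3: (-0.0931925753)/3 = -0.0310641918
R = A(h/2) + (A(h/2) − A(h))/3 = 2.0610515331 − 0.0310641918 = 2.0299873413
Shift from A(h/2): −0.0310641918.

2.029987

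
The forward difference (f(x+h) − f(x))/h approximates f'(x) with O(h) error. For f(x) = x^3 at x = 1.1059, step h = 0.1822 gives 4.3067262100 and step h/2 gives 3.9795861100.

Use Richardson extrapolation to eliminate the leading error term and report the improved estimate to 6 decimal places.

Leading term ∝ h^1; use weight 2 = 2^1.
Weighted: 7.9591722200 − 4.3067262100 = 3.6524460100
Denominator 2 − 1 = 1.
Result: 3.6524460100

3.652446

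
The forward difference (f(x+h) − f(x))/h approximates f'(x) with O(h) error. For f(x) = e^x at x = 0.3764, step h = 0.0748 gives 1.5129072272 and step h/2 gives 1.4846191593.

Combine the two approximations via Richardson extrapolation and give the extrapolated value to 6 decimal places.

Error is O(h^1); halving h shrinks it by 2^1 = 2.
Weighted: 2.9692383186 − 1.5129072272 = 1.4563310914
Divide by 2^1 − 1 = 1.
Extrapolated: 1.4563310914 / 1 = 1.4563310914

1.456331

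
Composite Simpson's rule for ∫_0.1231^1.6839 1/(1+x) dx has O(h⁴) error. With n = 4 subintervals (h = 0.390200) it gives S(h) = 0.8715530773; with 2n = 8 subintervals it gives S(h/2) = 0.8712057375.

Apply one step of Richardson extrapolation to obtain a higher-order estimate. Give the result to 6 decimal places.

0.871183

Leading term ∝ h^4; use weight 16 = 2^4.
2^4·A(h/2) = 13.9392918000; minus A(h) gives 13.0677387227.
Divide by 2^4 − 1 = 15.
R = 13.0677387227/15 = 0.8711825815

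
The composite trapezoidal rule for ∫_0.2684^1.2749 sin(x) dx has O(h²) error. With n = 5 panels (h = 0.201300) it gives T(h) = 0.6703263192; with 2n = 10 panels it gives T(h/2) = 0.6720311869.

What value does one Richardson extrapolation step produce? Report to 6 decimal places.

Method order is 2; weight 2^2 = 4.
2^2×A(h/2) = 2.6881247476; minus A(h) gives 2.0177984284.
Denominator 4 − 1 = 3.
R = 2.0177984284/3 = 0.6725994761

0.672599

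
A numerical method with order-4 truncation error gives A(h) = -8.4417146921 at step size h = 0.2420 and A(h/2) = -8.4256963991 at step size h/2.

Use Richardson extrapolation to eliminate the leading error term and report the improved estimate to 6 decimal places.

-8.424629

Order 4 gives 2^r = 16 and 2^r − 1 = 15.
Top: 16(-8.4256963991) − (-8.4417146921) = -126.3694276935
(-126.3694276935) ÷ 15 = -8.4246285129
Correction |R − A(h/2)| = 1.068e-03; gap |A(h/2) − A(h)| = 1.602e-02.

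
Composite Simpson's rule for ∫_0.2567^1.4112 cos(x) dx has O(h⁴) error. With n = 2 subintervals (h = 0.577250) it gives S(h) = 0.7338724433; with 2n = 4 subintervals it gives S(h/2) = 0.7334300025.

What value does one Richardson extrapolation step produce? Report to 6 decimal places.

Leading term ∝ h^4; use weight 16 = 2^4.
16·0.7334300025 = 11.7348800400; subtract 0.7338724433 → 11.0010075967
Denominator 16 − 1 = 15.
(16·0.7334300025 − 0.7338724433)/(16 − 1) = 0.7334005064
Gap between inputs: 4.424e-04; correction applied: −0.0000294961.

0.733401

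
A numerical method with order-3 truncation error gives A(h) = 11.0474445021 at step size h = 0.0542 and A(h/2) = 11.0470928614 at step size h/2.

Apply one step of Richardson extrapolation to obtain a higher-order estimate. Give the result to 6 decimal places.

11.047043

r = 3: numerator weight 8, denominator 7.
Numerator 8*A(h/2) − A(h) = 8*11.0470928614 − 11.0474445021 = 77.3292983891
(8*11.0470928614 − 11.0474445021)/(8 − 1) = 11.0470426270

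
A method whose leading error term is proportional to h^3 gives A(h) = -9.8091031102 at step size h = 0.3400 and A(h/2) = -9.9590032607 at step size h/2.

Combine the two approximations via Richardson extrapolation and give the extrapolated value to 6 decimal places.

-9.980418

r = 3, so 2^r = 8.
8×(-9.9590032607) = -79.6720260856; subtract (-9.8091031102) → -69.8629229754
Denominator 8 − 1 = 7.
So the Richardson estimate is -9.9804175679.
Shift from A(h/2): −0.0214143072.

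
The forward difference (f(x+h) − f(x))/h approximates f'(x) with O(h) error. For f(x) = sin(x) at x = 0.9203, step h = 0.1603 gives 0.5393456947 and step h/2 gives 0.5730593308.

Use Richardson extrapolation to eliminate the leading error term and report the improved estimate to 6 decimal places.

r = 1: numerator weight 2, denominator 1.
2*0.5730593308 = 1.1461186616; subtract 0.5393456947 → 0.6067729669
Extrapolated: 0.6067729669 / 1 = 0.6067729669
Shift from A(h/2): +0.0337136361.

0.606773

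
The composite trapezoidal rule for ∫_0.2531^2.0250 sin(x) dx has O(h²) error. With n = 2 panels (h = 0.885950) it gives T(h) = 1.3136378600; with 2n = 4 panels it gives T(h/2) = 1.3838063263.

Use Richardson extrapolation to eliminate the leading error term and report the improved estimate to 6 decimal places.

r = 2: numerator weight 4, denominator 3.
Weighted: 5.5352253052 − 1.3136378600 = 4.2215874452
R = 4.2215874452/3 = 1.4071958151
Gap between inputs: 7.017e-02; correction applied: +0.0233894888.

1.407196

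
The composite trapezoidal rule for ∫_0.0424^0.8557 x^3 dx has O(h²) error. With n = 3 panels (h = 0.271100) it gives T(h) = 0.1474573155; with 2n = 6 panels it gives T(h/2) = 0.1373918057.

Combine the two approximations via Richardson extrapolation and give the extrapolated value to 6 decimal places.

r = 2: numerator weight 4, denominator 3.
4×0.1373918057 = 0.5495672228; subtract 0.1474573155 → 0.4021099073
(4×0.1373918057 − 0.1474573155)/(4 − 1) = 0.1340366358
Shift from A(h/2): −0.0033551699.

0.134037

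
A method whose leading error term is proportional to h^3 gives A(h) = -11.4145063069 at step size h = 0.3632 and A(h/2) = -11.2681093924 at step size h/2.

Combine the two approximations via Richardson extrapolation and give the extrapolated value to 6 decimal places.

-11.247196

Error is O(h^3); halving h shrinks it by 2^3 = 8.
2^3×A(h/2) = -90.1448751392; minus A(h) gives -78.7303688323.
Denominator 8 − 1 = 7.
(-78.7303688323) ÷ 7 = -11.2471955475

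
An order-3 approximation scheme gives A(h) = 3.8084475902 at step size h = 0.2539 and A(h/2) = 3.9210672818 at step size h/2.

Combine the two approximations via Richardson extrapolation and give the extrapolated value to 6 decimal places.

r = 3: numerator weight 8, denominator 7.
A(h/2) − A(h) = 3.9210672818 − 3.8084475902 = 0.1126196916
Divide by 2^3 − 1 = 7: 0.1126196916/7 = 0.0160885274
R = 3.9210672818 + 0.0160885274 = 3.9371558092
Shift from A(h/2): +0.0160885274.

3.937156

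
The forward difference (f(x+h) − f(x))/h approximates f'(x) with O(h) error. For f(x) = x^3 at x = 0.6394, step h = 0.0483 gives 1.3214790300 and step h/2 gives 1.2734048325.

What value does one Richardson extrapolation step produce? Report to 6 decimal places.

1.225331

Leading term ∝ h^1; use weight 2 = 2^1.
2*1.2734048325 = 2.5468096650; subtract 1.3214790300 → 1.2253306350
1.2253306350 ÷ 1 = 1.2253306350
Gap between inputs: 4.807e-02; correction applied: −0.0480741975.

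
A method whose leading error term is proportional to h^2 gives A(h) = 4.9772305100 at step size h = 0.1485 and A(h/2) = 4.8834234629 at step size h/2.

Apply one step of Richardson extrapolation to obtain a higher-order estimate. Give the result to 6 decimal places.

4.852154

Method order is 2; weight 2^2 = 4.
Weighted: 19.5336938516 − 4.9772305100 = 14.5564633416
14.5564633416 ÷ 3 = 4.8521544472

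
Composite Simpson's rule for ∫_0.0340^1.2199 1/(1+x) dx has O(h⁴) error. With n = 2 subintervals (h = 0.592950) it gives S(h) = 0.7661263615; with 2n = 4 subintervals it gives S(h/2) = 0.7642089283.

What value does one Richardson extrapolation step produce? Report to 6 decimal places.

The method has order 4: 2^4 = 16.
16×0.7642089283 − 0.7661263615 = 11.4612164913
Divide by 2^4 − 1 = 15.
Extrapolated: 11.4612164913 / 15 = 0.7640810994

0.764081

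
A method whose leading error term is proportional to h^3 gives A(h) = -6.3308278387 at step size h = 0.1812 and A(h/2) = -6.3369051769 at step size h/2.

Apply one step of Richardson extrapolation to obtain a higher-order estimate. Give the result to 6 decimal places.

-6.337773

Order 3 gives 2^r = 8 and 2^r − 1 = 7.
Top: 8(-6.3369051769) − (-6.3308278387) = -44.3644135765
R = (-44.3644135765)/7 = -6.3377733681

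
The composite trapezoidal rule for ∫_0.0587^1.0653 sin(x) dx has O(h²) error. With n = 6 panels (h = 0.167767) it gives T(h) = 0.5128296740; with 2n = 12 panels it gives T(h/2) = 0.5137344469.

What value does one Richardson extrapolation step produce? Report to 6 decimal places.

r = 2, so 2^r = 4.
2^2·A(h/2) = 2.0549377876; minus A(h) gives 1.5421081136.
1.5421081136 ÷ 3 = 0.5140360379

0.514036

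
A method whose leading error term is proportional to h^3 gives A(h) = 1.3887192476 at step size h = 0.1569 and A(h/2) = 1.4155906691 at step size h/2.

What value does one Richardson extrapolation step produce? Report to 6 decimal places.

With r = 3 the leading error scales as h^3, so the weight is 2^3 = 8.
8*1.4155906691 = 11.3247253528; 11.3247253528 − 1.3887192476 = 9.9360061052
Divide by 2^3 − 1 = 7.
So the Richardson estimate is 1.4194294436.

1.419429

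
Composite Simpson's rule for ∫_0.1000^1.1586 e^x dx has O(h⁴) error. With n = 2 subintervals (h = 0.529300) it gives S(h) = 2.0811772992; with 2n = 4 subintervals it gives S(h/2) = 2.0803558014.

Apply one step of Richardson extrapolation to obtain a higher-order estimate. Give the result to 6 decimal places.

With r = 4 the leading error scales as h^4, so the weight is 2^4 = 16.
Difference of the inputs: 2.0803558014 − 2.0811772992 = -0.0008214978
Divide by 2^4 − 1 = 15: (-0.0008214978)/15 = -0.0000547665
R = A(h/2) + (A(h/2) − A(h))/15 = 2.0803558014 − 0.0000547665 = 2.0803010349
Correction |R − A(h/2)| = 5.477e-05; gap |A(h/2) − A(h)| = 8.215e-04.

2.080301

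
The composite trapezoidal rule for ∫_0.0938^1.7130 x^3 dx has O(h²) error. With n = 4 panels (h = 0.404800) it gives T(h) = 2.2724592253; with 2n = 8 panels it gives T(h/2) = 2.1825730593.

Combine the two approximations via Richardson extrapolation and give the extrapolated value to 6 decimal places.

With r = 2 the leading error scales as h^2, so the weight is 2^2 = 4.
2^2·A(h/2) = 8.7302922372; minus A(h) gives 6.4578330119.
Divide by 2^2 − 1 = 3.
So the Richardson estimate is 2.1526110040.
Gap between inputs: 8.989e-02; correction applied: −0.0299620553.

2.152611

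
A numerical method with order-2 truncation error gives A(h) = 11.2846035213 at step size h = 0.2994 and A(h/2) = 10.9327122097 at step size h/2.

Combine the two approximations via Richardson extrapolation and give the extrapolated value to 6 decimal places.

Method order is 2; weight 2^2 = 4.
Top: 4(10.9327122097) − (11.2846035213) = 32.4462453175
32.4462453175 ÷ 3 = 10.8154151058

10.815415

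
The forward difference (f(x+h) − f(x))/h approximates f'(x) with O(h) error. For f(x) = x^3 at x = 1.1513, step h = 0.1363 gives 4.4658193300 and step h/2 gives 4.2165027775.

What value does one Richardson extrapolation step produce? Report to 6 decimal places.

3.967186

r = 1: numerator weight 2, denominator 1.
Numerator 2*A(h/2) − A(h) = 2*4.2165027775 − 4.4658193300 = 3.9671862250
(2*4.2165027775 − 4.4658193300)/(2 − 1) = 3.9671862250
Gap between inputs: 2.493e-01; correction applied: −0.2493165525.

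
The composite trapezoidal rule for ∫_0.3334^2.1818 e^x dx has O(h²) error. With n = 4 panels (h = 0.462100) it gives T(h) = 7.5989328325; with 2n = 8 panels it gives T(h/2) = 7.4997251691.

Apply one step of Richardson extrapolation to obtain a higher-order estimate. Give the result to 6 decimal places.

7.466656

r = 2: numerator weight 4, denominator 3.
2^2·A(h/2) = 29.9989006764; minus A(h) gives 22.3999678439.
(4·7.4997251691 − 7.5989328325)/(4 − 1) = 7.4666559480
Correction |R − A(h/2)| = 3.307e-02; gap |A(h/2) − A(h)| = 9.921e-02.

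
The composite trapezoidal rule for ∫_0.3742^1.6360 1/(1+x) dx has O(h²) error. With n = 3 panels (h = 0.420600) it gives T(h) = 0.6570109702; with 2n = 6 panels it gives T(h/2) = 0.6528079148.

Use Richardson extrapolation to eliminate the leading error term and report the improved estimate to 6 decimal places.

0.651407

Method order is 2; weight 2^2 = 4.
2^2 × A(h/2) = 2.6112316592; minus A(h) gives 1.9542206890.
1.9542206890 ÷ 3 = 0.6514068963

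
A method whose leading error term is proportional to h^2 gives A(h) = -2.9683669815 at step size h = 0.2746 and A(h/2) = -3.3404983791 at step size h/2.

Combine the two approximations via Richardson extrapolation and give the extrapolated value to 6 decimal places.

Method order is 2; weight 2^2 = 4.
Top: 4(-3.3404983791) − (-2.9683669815) = -10.3936265349
Denominator 4 − 1 = 3.
Result: -3.4645421783

-3.464542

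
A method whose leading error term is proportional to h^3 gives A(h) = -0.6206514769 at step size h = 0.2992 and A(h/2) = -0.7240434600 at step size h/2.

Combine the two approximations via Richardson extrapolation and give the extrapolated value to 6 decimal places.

-0.738814

r = 3, so 2^r = 8.
Weighted: (-5.7923476800) − (-0.6206514769) = -5.1716962031
R = (-5.1716962031)/7 = -0.7388137433
Correction |R − A(h/2)| = 1.477e-02; gap |A(h/2) − A(h)| = 1.034e-01.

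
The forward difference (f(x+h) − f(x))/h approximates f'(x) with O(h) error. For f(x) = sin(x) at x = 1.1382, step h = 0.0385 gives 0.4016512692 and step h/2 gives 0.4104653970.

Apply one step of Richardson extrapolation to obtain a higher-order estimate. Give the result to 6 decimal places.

0.419280

r = 1: numerator weight 2, denominator 1.
Top: 2(0.4104653970) − (0.4016512692) = 0.4192795248
Extrapolated: 0.4192795248 / 1 = 0.4192795248
Gap between inputs: 8.814e-03; correction applied: +0.0088141278.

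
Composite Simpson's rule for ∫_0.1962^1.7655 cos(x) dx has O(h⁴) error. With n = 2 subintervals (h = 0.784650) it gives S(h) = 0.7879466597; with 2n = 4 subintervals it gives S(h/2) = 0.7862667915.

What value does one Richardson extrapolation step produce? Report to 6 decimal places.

0.786155

Method order is 4; weight 2^4 = 16.
A(h/2) − A(h) = 0.7862667915 − 0.7879466597 = -0.0016798682
Correction (A(h/2) − A(h))/(16 − 1) = (-0.0016798682)/15 = -0.0001119912
R = A(h/2) + (A(h/2) − A(h))/15 = 0.7862667915 − 0.0001119912 = 0.7861548003
Shift from A(h/2): −0.0001119912.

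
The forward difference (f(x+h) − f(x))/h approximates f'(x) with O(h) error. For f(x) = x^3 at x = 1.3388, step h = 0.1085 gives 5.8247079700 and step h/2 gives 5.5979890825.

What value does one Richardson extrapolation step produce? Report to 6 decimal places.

Method order is 1; weight 2^1 = 2.
Numerator 2·A(h/2) − A(h) = 2·5.5979890825 − 5.8247079700 = 5.3712701950
(2·5.5979890825 − 5.8247079700)/(2 − 1) = 5.3712701950
Correction |R − A(h/2)| = 2.267e-01; gap |A(h/2) − A(h)| = 2.267e-01.

5.371270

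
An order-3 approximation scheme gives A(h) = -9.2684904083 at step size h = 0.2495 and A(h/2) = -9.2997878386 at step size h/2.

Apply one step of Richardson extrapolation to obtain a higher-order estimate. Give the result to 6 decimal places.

-9.304259

Error is O(h^3); halving h shrinks it by 2^3 = 8.
Numerator 8*A(h/2) − A(h) = 8*(-9.2997878386) − (-9.2684904083) = -65.1298123005
(8*(-9.2997878386) − (-9.2684904083))/(8 − 1) = -9.3042589001
Gap between inputs: 3.130e-02; correction applied: −0.0044710615.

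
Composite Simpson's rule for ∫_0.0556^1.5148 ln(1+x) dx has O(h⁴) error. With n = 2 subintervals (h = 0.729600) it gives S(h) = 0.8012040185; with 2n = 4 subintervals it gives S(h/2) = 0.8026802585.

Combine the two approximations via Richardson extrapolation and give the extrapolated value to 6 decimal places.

0.802779

Leading term ∝ h^4; use weight 16 = 2^4.
16×0.8026802585 = 12.8428841360; 12.8428841360 − 0.8012040185 = 12.0416801175
Denominator 16 − 1 = 15.
12.0416801175 ÷ 15 = 0.8027786745
Gap between inputs: 1.476e-03; correction applied: +0.0000984160.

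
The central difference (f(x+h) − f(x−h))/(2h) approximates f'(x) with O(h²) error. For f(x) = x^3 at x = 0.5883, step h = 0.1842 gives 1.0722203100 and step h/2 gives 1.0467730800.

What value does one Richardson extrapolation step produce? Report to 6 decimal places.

1.038291

Error is O(h^2); halving h shrinks it by 2^2 = 4.
4×1.0467730800 = 4.1870923200; subtract 1.0722203100 → 3.1148720100
Divide by 2^2 − 1 = 3.
(4×1.0467730800 − 1.0722203100)/(4 − 1) = 1.0382906700
Shift from A(h/2): −0.0084824100.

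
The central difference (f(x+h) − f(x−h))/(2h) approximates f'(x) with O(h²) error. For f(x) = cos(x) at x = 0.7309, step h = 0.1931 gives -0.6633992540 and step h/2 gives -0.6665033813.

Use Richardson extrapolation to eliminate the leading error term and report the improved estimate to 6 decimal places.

-0.667538

Error is O(h^2); halving h shrinks it by 2^2 = 4.
A(h/2) − A(h) = -0.6665033813 − (-0.6633992540) = -0.0031041273
Correction (A(h/2) − A(h))/(4 − 1) = (-0.0031041273)/3 = -0.0010347091
R = A(h/2) + (A(h/2) − A(h))/3 = -0.6665033813 − 0.0010347091 = -0.6675380904
Gap between inputs: 3.104e-03; correction applied: −0.0010347091.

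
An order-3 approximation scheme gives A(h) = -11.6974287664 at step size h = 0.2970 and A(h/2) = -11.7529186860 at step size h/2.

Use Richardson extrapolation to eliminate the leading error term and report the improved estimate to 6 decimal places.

r = 3, so 2^r = 8.
8×(-11.7529186860) = -94.0233494880; (-94.0233494880) − (-11.6974287664) = -82.3259207216
Extrapolated: (-82.3259207216) / 7 = -11.7608458174
Shift from A(h/2): −0.0079271314.

-11.760846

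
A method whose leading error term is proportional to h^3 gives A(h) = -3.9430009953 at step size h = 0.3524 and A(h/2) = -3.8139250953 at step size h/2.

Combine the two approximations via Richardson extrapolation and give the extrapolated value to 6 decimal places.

-3.795486

r = 3, so 2^r = 8.
2^3 × A(h/2) = -30.5114007624; minus A(h) gives -26.5683997671.
Divide by 2^3 − 1 = 7.
So the Richardson estimate is -3.7954856810.
Gap between inputs: 1.291e-01; correction applied: +0.0184394143.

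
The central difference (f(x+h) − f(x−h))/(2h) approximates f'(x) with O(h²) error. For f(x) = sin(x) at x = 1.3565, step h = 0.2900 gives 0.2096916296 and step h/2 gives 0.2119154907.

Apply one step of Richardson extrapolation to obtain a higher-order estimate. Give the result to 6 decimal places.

0.212657

Leading term ∝ h^2; use weight 4 = 2^2.
Numerator 4 × A(h/2) − A(h) = 4 × 0.2119154907 − 0.2096916296 = 0.6379703332
(4 × 0.2119154907 − 0.2096916296)/(4 − 1) = 0.2126567777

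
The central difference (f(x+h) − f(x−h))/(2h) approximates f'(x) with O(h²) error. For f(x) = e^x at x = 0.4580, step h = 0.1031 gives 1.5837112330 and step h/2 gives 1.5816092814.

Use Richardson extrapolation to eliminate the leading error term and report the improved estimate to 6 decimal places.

r = 2, so 2^r = 4.
Numerator 4 × A(h/2) − A(h) = 4 × 1.5816092814 − 1.5837112330 = 4.7427258926
Extrapolated: 4.7427258926 / 3 = 1.5809086309
Gap between inputs: 2.102e-03; correction applied: −0.0007006505.

1.580909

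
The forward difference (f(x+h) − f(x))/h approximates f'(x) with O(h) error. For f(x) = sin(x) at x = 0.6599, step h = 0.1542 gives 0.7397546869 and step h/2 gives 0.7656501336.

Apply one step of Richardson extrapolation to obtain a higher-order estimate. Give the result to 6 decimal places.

r = 1, so 2^r = 2.
Weighted: 1.5313002672 − 0.7397546869 = 0.7915455803
Divide by 2^1 − 1 = 1.
So the Richardson estimate is 0.7915455803.

0.791546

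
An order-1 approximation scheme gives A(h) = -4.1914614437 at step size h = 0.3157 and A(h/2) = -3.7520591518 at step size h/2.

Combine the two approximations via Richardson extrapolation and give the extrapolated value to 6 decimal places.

-3.312657

Leading term ∝ h^1; use weight 2 = 2^1.
2×(-3.7520591518) = -7.5041183036; (-7.5041183036) − (-4.1914614437) = -3.3126568599
(-3.3126568599) ÷ 1 = -3.3126568599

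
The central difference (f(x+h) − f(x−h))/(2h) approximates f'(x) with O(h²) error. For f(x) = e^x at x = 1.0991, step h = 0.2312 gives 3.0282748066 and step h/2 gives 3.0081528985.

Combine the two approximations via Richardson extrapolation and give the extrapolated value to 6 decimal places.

Method order is 2; weight 2^2 = 4.
A(h/2) − A(h) = 3.0081528985 − 3.0282748066 = -0.0201219081
Correction (A(h/2) − A(h))/(4 − 1) = (-0.0201219081)/3 = -0.0067073027
R = A(h/2) + (A(h/2) − A(h))/3 = 3.0081528985 − 0.0067073027 = 3.0014455958
Gap between inputs: 2.012e-02; correction applied: −0.0067073027.

3.001446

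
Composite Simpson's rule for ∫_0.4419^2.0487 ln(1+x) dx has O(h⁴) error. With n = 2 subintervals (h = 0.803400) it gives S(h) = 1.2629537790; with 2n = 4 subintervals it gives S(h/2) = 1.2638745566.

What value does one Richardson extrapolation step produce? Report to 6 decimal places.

Leading term ∝ h^4; use weight 16 = 2^4.
16·1.2638745566 − 1.2629537790 = 18.9590391266
18.9590391266 ÷ 15 = 1.2639359418
Shift from A(h/2): +0.0000613852.

1.263936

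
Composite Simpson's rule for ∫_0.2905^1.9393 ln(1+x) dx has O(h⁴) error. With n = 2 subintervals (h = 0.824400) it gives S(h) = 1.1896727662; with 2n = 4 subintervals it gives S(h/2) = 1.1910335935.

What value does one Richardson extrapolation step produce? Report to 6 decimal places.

The method has order 4: 2^4 = 16.
Weighted: 19.0565374960 − 1.1896727662 = 17.8668647298
Denominator 16 − 1 = 15.
So the Richardson estimate is 1.1911243153.

1.191124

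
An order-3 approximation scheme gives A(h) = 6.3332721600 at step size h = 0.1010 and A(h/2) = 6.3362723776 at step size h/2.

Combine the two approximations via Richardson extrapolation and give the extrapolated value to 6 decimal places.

r = 3, so 2^r = 8.
Numerator 8*A(h/2) − A(h) = 8*6.3362723776 − 6.3332721600 = 44.3569068608
(8*6.3362723776 − 6.3332721600)/(8 − 1) = 6.3367009801

6.336701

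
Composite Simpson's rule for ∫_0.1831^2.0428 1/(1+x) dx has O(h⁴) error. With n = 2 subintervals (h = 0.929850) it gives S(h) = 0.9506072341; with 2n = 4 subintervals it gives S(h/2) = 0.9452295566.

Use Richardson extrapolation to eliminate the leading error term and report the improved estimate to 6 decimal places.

Leading term ∝ h^4; use weight 16 = 2^4.
2^4 × A(h/2) = 15.1236729056; minus A(h) gives 14.1730656715.
Denominator 16 − 1 = 15.
14.1730656715 ÷ 15 = 0.9448710448

0.944871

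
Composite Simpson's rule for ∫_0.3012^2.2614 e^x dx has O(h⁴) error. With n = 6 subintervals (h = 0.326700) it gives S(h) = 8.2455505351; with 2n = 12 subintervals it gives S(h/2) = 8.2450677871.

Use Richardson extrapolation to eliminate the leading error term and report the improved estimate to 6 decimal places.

Order 4 gives 2^r = 16 and 2^r − 1 = 15.
2^4 × A(h/2) = 131.9210845936; minus A(h) gives 123.6755340585.
Denominator 16 − 1 = 15.
R = 123.6755340585/15 = 8.2450356039
Gap between inputs: 4.827e-04; correction applied: −0.0000321832.

8.245036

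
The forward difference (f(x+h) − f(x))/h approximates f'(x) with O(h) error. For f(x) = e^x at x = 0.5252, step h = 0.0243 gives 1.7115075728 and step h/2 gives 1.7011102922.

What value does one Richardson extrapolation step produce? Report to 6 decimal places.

1.690713

The method has order 1: 2^1 = 2.
Top: 2(1.7011102922) − (1.7115075728) = 1.6907130116
Extrapolated: 1.6907130116 / 1 = 1.6907130116
Correction |R − A(h/2)| = 1.040e-02; gap |A(h/2) − A(h)| = 1.040e-02.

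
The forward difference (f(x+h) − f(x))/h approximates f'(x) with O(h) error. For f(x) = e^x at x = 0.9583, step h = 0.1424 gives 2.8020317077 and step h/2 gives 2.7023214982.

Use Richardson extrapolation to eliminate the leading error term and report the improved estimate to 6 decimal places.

2.602611

Error is O(h^1); halving h shrinks it by 2^1 = 2.
Top: 2(2.7023214982) − (2.8020317077) = 2.6026112887
Divide by 2^1 − 1 = 1.
(2*2.7023214982 − 2.8020317077)/(2 − 1) = 2.6026112887
Gap between inputs: 9.971e-02; correction applied: −0.0997102095.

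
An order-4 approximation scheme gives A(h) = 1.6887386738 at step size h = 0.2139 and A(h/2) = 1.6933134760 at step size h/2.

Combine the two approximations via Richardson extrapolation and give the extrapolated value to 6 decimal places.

Leading term ∝ h^4; use weight 16 = 2^4.
16·1.6933134760 = 27.0930156160; subtract 1.6887386738 → 25.4042769422
Divide by 2^4 − 1 = 15.
So the Richardson estimate is 1.6936184628.

1.693618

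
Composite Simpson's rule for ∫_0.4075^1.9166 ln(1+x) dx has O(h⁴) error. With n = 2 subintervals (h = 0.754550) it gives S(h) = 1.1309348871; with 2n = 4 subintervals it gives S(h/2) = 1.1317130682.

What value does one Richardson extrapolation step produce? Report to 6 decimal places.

Leading term ∝ h^4; use weight 16 = 2^4.
Numerator 16×A(h/2) − A(h) = 16×1.1317130682 − 1.1309348871 = 16.9764742041
16.9764742041 ÷ 15 = 1.1317649469
Gap between inputs: 7.782e-04; correction applied: +0.0000518787.

1.131765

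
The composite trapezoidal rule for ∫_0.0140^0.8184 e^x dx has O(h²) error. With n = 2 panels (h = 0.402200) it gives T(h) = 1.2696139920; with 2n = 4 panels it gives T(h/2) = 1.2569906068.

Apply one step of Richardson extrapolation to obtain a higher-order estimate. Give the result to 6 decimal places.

1.252783

Method order is 2; weight 2^2 = 4.
Weighted: 5.0279624272 − 1.2696139920 = 3.7583484352
Divide by 2^2 − 1 = 3.
R = 3.7583484352/3 = 1.2527828117
Shift from A(h/2): −0.0042077951.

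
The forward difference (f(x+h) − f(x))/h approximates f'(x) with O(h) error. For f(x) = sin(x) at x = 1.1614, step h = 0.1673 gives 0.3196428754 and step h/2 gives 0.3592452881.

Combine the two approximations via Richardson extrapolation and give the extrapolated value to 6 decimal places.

0.398848

r = 1: numerator weight 2, denominator 1.
2*0.3592452881 = 0.7184905762; subtract 0.3196428754 → 0.3988477008
Extrapolated: 0.3988477008 / 1 = 0.3988477008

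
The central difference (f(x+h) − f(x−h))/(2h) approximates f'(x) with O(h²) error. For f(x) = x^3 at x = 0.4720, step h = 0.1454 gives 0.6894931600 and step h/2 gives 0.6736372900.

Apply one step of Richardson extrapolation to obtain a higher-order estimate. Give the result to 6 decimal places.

Error is O(h^2); halving h shrinks it by 2^2 = 4.
2^2·A(h/2) = 2.6945491600; minus A(h) gives 2.0050560000.
Denominator 4 − 1 = 3.
So the Richardson estimate is 0.6683520000.
Correction |R − A(h/2)| = 5.285e-03; gap |A(h/2) − A(h)| = 1.586e-02.

0.668352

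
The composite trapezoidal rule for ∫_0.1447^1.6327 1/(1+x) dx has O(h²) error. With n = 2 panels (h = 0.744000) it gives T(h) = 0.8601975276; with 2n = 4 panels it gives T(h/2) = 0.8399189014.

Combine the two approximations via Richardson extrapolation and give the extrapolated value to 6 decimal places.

Error is O(h^2); halving h shrinks it by 2^2 = 4.
Numerator 4 × A(h/2) − A(h) = 4 × 0.8399189014 − 0.8601975276 = 2.4994780780
Extrapolated: 2.4994780780 / 3 = 0.8331593593

0.833159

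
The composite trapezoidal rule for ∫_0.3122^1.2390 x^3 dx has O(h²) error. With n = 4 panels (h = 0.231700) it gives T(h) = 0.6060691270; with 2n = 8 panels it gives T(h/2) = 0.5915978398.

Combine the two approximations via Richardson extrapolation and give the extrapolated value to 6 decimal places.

r = 2: numerator weight 4, denominator 3.
2^2×A(h/2) = 2.3663913592; minus A(h) gives 1.7603222322.
Divide by 2^2 − 1 = 3.
R = 1.7603222322/3 = 0.5867740774

0.586774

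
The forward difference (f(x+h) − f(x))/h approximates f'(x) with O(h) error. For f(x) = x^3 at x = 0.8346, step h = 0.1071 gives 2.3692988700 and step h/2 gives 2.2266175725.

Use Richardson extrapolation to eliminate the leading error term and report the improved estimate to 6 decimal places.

Order 1 gives 2^r = 2 and 2^r − 1 = 1.
2×2.2266175725 = 4.4532351450; 4.4532351450 − 2.3692988700 = 2.0839362750
(2×2.2266175725 − 2.3692988700)/(2 − 1) = 2.0839362750
Shift from A(h/2): −0.1426812975.

2.083936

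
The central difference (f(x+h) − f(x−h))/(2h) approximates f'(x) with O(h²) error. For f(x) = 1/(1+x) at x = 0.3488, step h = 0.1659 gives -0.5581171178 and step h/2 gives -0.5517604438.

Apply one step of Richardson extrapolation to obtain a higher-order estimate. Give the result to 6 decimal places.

Error is O(h^2); halving h shrinks it by 2^2 = 4.
Numerator 4*A(h/2) − A(h) = 4*(-0.5517604438) − (-0.5581171178) = -1.6489246574
Denominator 4 − 1 = 3.
(4*(-0.5517604438) − (-0.5581171178))/(4 − 1) = -0.5496415525

-0.549642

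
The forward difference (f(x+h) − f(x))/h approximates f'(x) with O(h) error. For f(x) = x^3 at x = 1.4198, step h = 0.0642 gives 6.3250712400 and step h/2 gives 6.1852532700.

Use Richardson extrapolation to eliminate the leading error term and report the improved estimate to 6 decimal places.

6.045435

Leading term ∝ h^1; use weight 2 = 2^1.
Numerator 2*A(h/2) − A(h) = 2*6.1852532700 − 6.3250712400 = 6.0454353000
Divide by 2^1 − 1 = 1.
(2*6.1852532700 − 6.3250712400)/(2 − 1) = 6.0454353000
Shift from A(h/2): −0.1398179700.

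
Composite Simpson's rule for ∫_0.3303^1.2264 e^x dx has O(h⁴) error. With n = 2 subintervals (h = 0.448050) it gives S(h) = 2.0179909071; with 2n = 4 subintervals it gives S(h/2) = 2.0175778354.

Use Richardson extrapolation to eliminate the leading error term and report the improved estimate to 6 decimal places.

Order 4 gives 2^r = 16 and 2^r − 1 = 15.
A(h/2) − A(h) = 2.0175778354 − 2.0179909071 = -0.0004130717
Correction (A(h/2) − A(h))/(16 − 1) = (-0.0004130717)/15 = -0.0000275381
R = A(h/2) + (A(h/2) − A(h))/15 = 2.0175778354 − 0.0000275381 = 2.0175502973
Correction |R − A(h/2)| = 2.754e-05; gap |A(h/2) − A(h)| = 4.131e-04.

2.017550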